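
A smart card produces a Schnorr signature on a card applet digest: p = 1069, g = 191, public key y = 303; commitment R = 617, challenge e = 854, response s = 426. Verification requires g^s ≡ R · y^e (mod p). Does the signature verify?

does not verify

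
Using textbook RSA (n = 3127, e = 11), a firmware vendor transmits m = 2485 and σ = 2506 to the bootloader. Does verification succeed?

Squares mod 3127: σ^1≡2506, σ^2≡1020, σ^4≡2236, σ^8≡2750
11 = 8 + 2 + 1, so σ^11 ≡ 2750·1020·2506 ≡ 2858 (mod 3127)
σ^11 mod 3127 = 2858, but m = 2485.

fails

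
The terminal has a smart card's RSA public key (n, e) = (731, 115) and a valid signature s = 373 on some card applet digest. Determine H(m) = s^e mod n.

288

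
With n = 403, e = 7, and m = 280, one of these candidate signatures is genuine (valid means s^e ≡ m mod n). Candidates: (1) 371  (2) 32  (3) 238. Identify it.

Candidate 1: Squares mod 403: 371^1≡371, 371^2≡218, 371^4≡373; 7 = 4 + 2 + 1, so 371^7 ≡ 373·218·371 ≡ 123 (mod 403)
Candidate 2: Squares mod 403: 32^1≡32, 32^2≡218, 32^4≡373; 7 = 4 + 2 + 1, so 32^7 ≡ 373·218·32 ≡ 280 (mod 403)
  → matches m = 280
Candidate 3: Squares mod 403: 238^1≡238, 238^2≡224, 238^4≡204; 7 = 4 + 2 + 1, so 238^7 ≡ 204·224·238 ≡ 290 (mod 403)

2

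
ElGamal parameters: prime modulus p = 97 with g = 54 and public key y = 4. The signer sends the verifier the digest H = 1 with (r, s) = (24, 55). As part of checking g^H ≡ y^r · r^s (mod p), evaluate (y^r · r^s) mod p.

4^2 = 16
4^4 ≡ 16^2 = 256 ≡ 62
4^8 ≡ 62^2 = 3844 ≡ 61
4^16 ≡ 61^2 = 3721 ≡ 35
24 = 16 + 8, so 4^24 ≡ 35·61 ≡ 1 (mod 97)
24^2 = 576 ≡ 91
24^4 ≡ 91^2 = 8281 ≡ 36
24^8 ≡ 36^2 = 1296 ≡ 35
24^16 ≡ 35^2 = 1225 ≡ 61
24^32 ≡ 61^2 = 3721 ≡ 35
55 = 32 + 16 + 4 + 2 + 1, so 24^55 ≡ 35·61·36·91·24 ≡ 54 (mod 97)
y^r · r^s ≡ 1·54 = 54 ≡ 54 (mod 97)

54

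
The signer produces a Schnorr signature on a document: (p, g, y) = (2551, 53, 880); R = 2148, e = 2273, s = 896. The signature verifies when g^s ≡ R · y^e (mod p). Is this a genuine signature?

g^s mod p:
53^2 = 2809 ≡ 258
53^4 ≡ 258^2 = 66564 ≡ 238
53^8 ≡ 238^2 = 56644 ≡ 522
53^16 ≡ 522^2 = 272484 ≡ 2078
53^32 ≡ 2078^2 = 4318084 ≡ 1792
53^64 ≡ 1792^2 = 3211264 ≡ 2106
53^128 ≡ 2106^2 = 4435236 ≡ 1598
53^256 ≡ 1598^2 = 2553604 ≡ 53
53^512 ≡ 53^2 = 2809 ≡ 258
896 = 512 + 256 + 128, so 53^896 ≡ 258·53·1598 ≡ 1737 (mod 2551)
R · y^e mod p:
880^2 = 774400 ≡ 1447
880^4 ≡ 1447^2 = 2093809 ≡ 1989
880^8 ≡ 1989^2 = 3956121 ≡ 2071
880^16 ≡ 2071^2 = 4289041 ≡ 810
880^32 ≡ 810^2 = 656100 ≡ 493
880^64 ≡ 493^2 = 243049 ≡ 704
880^128 ≡ 704^2 = 495616 ≡ 722
880^256 ≡ 722^2 = 521284 ≡ 880
880^512 ≡ 880^2 = 774400 ≡ 1447
880^1024 ≡ 1447^2 = 2093809 ≡ 1989
880^2048 ≡ 1989^2 = 3956121 ≡ 2071
2273 = 2048 + 128 + 64 + 32 + 1, so 880^2273 ≡ 2071·722·704·493·880 ≡ 40 (mod 2551)
2148·40 = 85920 ≡ 1737 (mod 2551)
1737 ≡ 1737 (mod 2551); signature holds.

genuine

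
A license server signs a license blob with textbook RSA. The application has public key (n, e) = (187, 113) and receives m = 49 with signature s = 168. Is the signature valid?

s^2 ≡ 168^2 = 28224 ≡ 174
s^4 ≡ 174^2 = 30276 ≡ 169
s^8 ≡ 169^2 = 28561 ≡ 137
s^16 ≡ 137^2 = 18769 ≡ 69
s^32 ≡ 69^2 = 4761 ≡ 86
s^64 ≡ 86^2 = 7396 ≡ 103
113 = 64 + 32 + 16 + 1, so s^113 ≡ 103·86·69·168 ≡ 49 (mod 187)
Since 49 equals the digest 49, verification succeeds.

valid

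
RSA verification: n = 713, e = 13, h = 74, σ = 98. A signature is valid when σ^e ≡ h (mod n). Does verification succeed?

fails

σ^2 ≡ 98^2 = 9604 ≡ 335
σ^4 ≡ 335^2 = 112225 ≡ 284
σ^8 ≡ 284^2 = 80656 ≡ 87
13 = 8 + 4 + 1, so σ^13 ≡ 87·284·98 ≡ 36 (mod 713)
The recovered value 36 does not match the digest 74.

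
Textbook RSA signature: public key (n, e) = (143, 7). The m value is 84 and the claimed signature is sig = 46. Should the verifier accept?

Squares mod 143: sig^1≡46, sig^2≡114, sig^4≡126
7 = 4 + 2 + 1, so sig^7 ≡ 126·114·46 ≡ 84 (mod 143)
Since 84 equals the digest 84, verification succeeds.

accept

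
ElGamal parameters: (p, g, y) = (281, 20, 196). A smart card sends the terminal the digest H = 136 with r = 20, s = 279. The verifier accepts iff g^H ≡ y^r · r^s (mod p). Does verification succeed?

fails

Left side g^H mod p:
20^2 = 400 ≡ 119
20^4 ≡ 119^2 = 14161 ≡ 111
20^8 ≡ 111^2 = 12321 ≡ 238
20^16 ≡ 238^2 = 56644 ≡ 163
20^32 ≡ 163^2 = 26569 ≡ 155
20^64 ≡ 155^2 = 24025 ≡ 140
20^128 ≡ 140^2 = 19600 ≡ 211
136 = 128 + 8, so 20^136 ≡ 211·238 ≡ 200 (mod 281)
Right side y^r · r^s mod p:
196^2 = 38416 ≡ 200
196^4 ≡ 200^2 = 40000 ≡ 98
196^8 ≡ 98^2 = 9604 ≡ 50
196^16 ≡ 50^2 = 2500 ≡ 252
20 = 16 + 4, so 196^20 ≡ 252·98 ≡ 249 (mod 281)
20^2 = 400 ≡ 119
20^4 ≡ 119^2 = 14161 ≡ 111
20^8 ≡ 111^2 = 12321 ≡ 238
20^16 ≡ 238^2 = 56644 ≡ 163
20^32 ≡ 163^2 = 26569 ≡ 155
20^64 ≡ 155^2 = 24025 ≡ 140
20^128 ≡ 140^2 = 19600 ≡ 211
20^256 ≡ 211^2 = 44521 ≡ 123
279 = 256 + 16 + 4 + 2 + 1, so 20^279 ≡ 123·163·111·119·20 ≡ 267 (mod 281)
249·267 = 66483 ≡ 167 (mod 281)
200 ≠ 167, so verification fails.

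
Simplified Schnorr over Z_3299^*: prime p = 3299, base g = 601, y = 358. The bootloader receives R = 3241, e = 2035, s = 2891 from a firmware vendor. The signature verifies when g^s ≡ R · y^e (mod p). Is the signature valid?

g^s mod p:
601^2 = 361201 ≡ 1610
601^4 ≡ 1610^2 = 2592100 ≡ 2385
601^8 ≡ 2385^2 = 5688225 ≡ 749
601^16 ≡ 749^2 = 561001 ≡ 171
601^32 ≡ 171^2 = 29241 ≡ 2849
601^64 ≡ 2849^2 = 8116801 ≡ 1261
601^128 ≡ 1261^2 = 1590121 ≡ 3
601^256 ≡ 3^2 = 9
601^512 ≡ 9^2 = 81
601^1024 ≡ 81^2 = 6561 ≡ 3262
601^2048 ≡ 3262^2 = 10640644 ≡ 1369
2891 = 2048 + 512 + 256 + 64 + 8 + 2 + 1, so 601^2891 ≡ 1369·81·9·1261·749·1610·601 ≡ 1796 (mod 3299)
R · y^e mod p:
358^2 = 128164 ≡ 2802
358^4 ≡ 2802^2 = 7851204 ≡ 2883
358^8 ≡ 2883^2 = 8311689 ≡ 1508
358^16 ≡ 1508^2 = 2274064 ≡ 1053
358^32 ≡ 1053^2 = 1108809 ≡ 345
358^64 ≡ 345^2 = 119025 ≡ 261
358^128 ≡ 261^2 = 68121 ≡ 2141
358^256 ≡ 2141^2 = 4583881 ≡ 1570
358^512 ≡ 1570^2 = 2464900 ≡ 547
358^1024 ≡ 547^2 = 299209 ≡ 2299
2035 = 1024 + 512 + 256 + 128 + 64 + 32 + 16 + 2 + 1, so 358^2035 ≡ 2299·547·1570·2141·261·345·1053·2802·358 ≡ 2813 (mod 3299)
3241·2813 = 9116933 ≡ 1796 (mod 3299)
1796 ≡ 1796 (mod 3299); signature holds.

valid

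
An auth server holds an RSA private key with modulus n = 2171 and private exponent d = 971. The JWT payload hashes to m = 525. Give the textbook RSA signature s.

m^971 mod 2171 = 931

931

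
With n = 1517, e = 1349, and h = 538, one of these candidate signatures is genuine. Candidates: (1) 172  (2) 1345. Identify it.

1

Candidate 1: 172^2 = 29584 ≡ 761; 172^4 ≡ 761^2 = 579121 ≡ 1144; 172^8 ≡ 1144^2 = 1308736 ≡ 1082; 172^16 ≡ 1082^2 = 1170724 ≡ 1117; 172^32 ≡ 1117^2 = 1247689 ≡ 715; 172^64 ≡ 715^2 = 511225 ≡ 1513; 172^128 ≡ 1513^2 = 2289169 ≡ 16; 172^256 ≡ 16^2 = 256; 172^512 ≡ 256^2 = 65536 ≡ 305; 172^1024 ≡ 305^2 = 93025 ≡ 488; 1349 = 1024 + 256 + 64 + 4 + 1, so 172^1349 ≡ 488·256·1513·1144·172 ≡ 538 (mod 1517)
  → matches h = 538
Candidate 2: 1345^2 = 1809025 ≡ 761; 1345^4 ≡ 761^2 = 579121 ≡ 1144; 1345^8 ≡ 1144^2 = 1308736 ≡ 1082; 1345^16 ≡ 1082^2 = 1170724 ≡ 1117; 1345^32 ≡ 1117^2 = 1247689 ≡ 715; 1345^64 ≡ 715^2 = 511225 ≡ 1513; 1345^128 ≡ 1513^2 = 2289169 ≡ 16; 1345^256 ≡ 16^2 = 256; 1345^512 ≡ 256^2 = 65536 ≡ 305; 1345^1024 ≡ 305^2 = 93025 ≡ 488; 1349 = 1024 + 256 + 64 + 4 + 1, so 1345^1349 ≡ 488·256·1513·1144·1345 ≡ 979 (mod 1517)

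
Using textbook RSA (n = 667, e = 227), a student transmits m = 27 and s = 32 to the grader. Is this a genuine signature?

Squares mod 667: s^1≡32, s^2≡357, s^4≡52, s^8≡36, s^16≡629, s^32≡110, s^64≡94, s^128≡165
227 = 128 + 64 + 32 + 2 + 1, so s^227 ≡ 165·94·110·357·32 ≡ 27 (mod 667)
Since 27 equals the digest 27, verification succeeds.

genuine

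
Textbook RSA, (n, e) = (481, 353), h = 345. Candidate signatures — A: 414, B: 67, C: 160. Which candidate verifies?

A

Candidate A: Squares mod 481: 414^1≡414, 414^2≡160, 414^4≡107, 414^8≡386, 414^16≡367, 414^32≡9, 414^64≡81, 414^128≡308, 414^256≡107; 353 = 256 + 64 + 32 + 1, so 414^353 ≡ 107·81·9·414 ≡ 345 (mod 481)
  → matches h = 345
Candidate B: Squares mod 481: 67^1≡67, 67^2≡160, 67^4≡107, 67^8≡386, 67^16≡367, 67^32≡9, 67^64≡81, 67^128≡308, 67^256≡107; 353 = 256 + 64 + 32 + 1, so 67^353 ≡ 107·81·9·67 ≡ 136 (mod 481)
Candidate C: Squares mod 481: 160^1≡160, 160^2≡107, 160^4≡386, 160^8≡367, 160^16≡9, 160^32≡81, 160^64≡308, 160^128≡107, 160^256≡386; 353 = 256 + 64 + 32 + 1, so 160^353 ≡ 386·308·81·160 ≡ 218 (mod 481)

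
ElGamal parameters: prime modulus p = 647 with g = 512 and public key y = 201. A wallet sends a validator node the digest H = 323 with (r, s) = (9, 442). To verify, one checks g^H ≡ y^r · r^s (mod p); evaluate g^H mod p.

1

512^2 = 262144 ≡ 109
512^4 ≡ 109^2 = 11881 ≡ 235
512^8 ≡ 235^2 = 55225 ≡ 230
512^16 ≡ 230^2 = 52900 ≡ 493
512^32 ≡ 493^2 = 243049 ≡ 424
512^64 ≡ 424^2 = 179776 ≡ 557
512^128 ≡ 557^2 = 310249 ≡ 336
512^256 ≡ 336^2 = 112896 ≡ 318
323 = 256 + 64 + 2 + 1, so 512^323 ≡ 318·557·109·512 ≡ 1 (mod 647)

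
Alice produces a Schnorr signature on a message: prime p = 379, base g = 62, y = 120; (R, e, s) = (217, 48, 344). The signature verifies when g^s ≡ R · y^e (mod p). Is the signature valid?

invalid

g^s mod p:
62^2 = 3844 ≡ 54
62^4 ≡ 54^2 = 2916 ≡ 263
62^8 ≡ 263^2 = 69169 ≡ 191
62^16 ≡ 191^2 = 36481 ≡ 97
62^32 ≡ 97^2 = 9409 ≡ 313
62^64 ≡ 313^2 = 97969 ≡ 187
62^128 ≡ 187^2 = 34969 ≡ 101
62^256 ≡ 101^2 = 10201 ≡ 347
344 = 256 + 64 + 16 + 8, so 62^344 ≡ 347·187·97·191 ≡ 270 (mod 379)
R · y^e mod p:
120^2 = 14400 ≡ 377
120^4 ≡ 377^2 = 142129 ≡ 4
120^8 ≡ 4^2 = 16
120^16 ≡ 16^2 = 256
120^32 ≡ 256^2 = 65536 ≡ 348
48 = 32 + 16, so 120^48 ≡ 348·256 ≡ 23 (mod 379)
217·23 = 4991 ≡ 64 (mod 379)
270 ≠ 64; the check fails.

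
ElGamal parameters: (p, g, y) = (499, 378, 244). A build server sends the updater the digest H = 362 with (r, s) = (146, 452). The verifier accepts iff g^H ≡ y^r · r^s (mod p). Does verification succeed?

passes

Left side g^H mod p:
Squares mod 499: 378^1≡378, 378^2≡170, 378^4≡457, 378^8≡267, 378^16≡431, 378^32≡133, 378^64≡224, 378^128≡276, 378^256≡328
362 = 256 + 64 + 32 + 8 + 2, so 378^362 ≡ 328·224·133·267·170 ≡ 184 (mod 499)
Right side y^r · r^s mod p:
Squares mod 499: 244^1≡244, 244^2≡155, 244^4≡73, 244^8≡339, 244^16≡151, 244^32≡346, 244^64≡455, 244^128≡439
146 = 128 + 16 + 2, so 244^146 ≡ 439·151·155 ≡ 385 (mod 499)
Squares mod 499: 146^1≡146, 146^2≡358, 146^4≡420, 146^8≡253, 146^16≡137, 146^32≡306, 146^64≡323, 146^128≡38, 146^256≡446
452 = 256 + 128 + 64 + 4, so 146^452 ≡ 446·38·323·420 ≡ 226 (mod 499)
385·226 = 87010 ≡ 184 (mod 499)
184 ≡ 184 (mod 499), so the signature is genuine.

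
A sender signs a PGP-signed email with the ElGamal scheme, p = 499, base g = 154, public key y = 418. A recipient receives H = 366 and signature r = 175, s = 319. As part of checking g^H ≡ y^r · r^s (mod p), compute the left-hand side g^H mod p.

296

154^366 mod 499 = 296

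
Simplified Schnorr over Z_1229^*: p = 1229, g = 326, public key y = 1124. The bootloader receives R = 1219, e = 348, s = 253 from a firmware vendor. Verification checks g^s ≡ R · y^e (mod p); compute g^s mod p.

Squares mod 1229: 326^1≡326, 326^2≡582, 326^4≡749, 326^8≡577, 326^16≡1099, 326^32≡923, 326^64≡232, 326^128≡977
253 = 128 + 64 + 32 + 16 + 8 + 4 + 1, so 326^253 ≡ 977·232·923·1099·577·749·326 ≡ 131 (mod 1229)

131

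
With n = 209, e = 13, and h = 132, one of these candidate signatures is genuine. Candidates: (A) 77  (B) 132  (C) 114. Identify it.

B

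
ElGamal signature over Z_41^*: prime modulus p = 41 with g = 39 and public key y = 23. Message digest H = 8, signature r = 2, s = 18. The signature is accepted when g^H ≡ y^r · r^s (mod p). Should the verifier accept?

reject

Left side g^H mod p:
Squares mod 41: 39^1≡39, 39^2≡4, 39^4≡16, 39^8≡10
39^8 ≡ 10 (mod 41)
Right side y^r · r^s mod p:
Squares mod 41: 23^1≡23, 23^2≡37
23^2 ≡ 37 (mod 41)
Squares mod 41: 2^1≡2, 2^2≡4, 2^4≡16, 2^8≡10, 2^16≡18
18 = 16 + 2, so 2^18 ≡ 18·4 ≡ 31 (mod 41)
37·31 = 1147 ≡ 40 (mod 41)
10 ≠ 40, so verification fails.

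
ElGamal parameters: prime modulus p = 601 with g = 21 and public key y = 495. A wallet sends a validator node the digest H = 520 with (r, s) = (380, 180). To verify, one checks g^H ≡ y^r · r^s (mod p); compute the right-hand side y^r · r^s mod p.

576

Squares mod 601: 495^1≡495, 495^2≡418, 495^4≡434, 495^8≡243, 495^16≡151, 495^32≡564, 495^64≡167, 495^128≡243, 495^256≡151
380 = 256 + 64 + 32 + 16 + 8 + 4, so 495^380 ≡ 151·167·564·151·243·434 ≡ 25 (mod 601)
Squares mod 601: 380^1≡380, 380^2≡160, 380^4≡358, 380^8≡151, 380^16≡564, 380^32≡167, 380^64≡243, 380^128≡151
180 = 128 + 32 + 16 + 4, so 380^180 ≡ 151·167·564·358 ≡ 600 (mod 601)
y^r · r^s ≡ 25·600 = 15000 ≡ 576 (mod 601)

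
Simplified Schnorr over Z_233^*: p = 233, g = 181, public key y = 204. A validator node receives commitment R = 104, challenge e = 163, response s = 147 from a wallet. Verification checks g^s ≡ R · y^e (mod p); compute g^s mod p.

33

Squares mod 233: 181^1≡181, 181^2≡141, 181^4≡76, 181^8≡184, 181^16≡71, 181^32≡148, 181^64≡2, 181^128≡4
147 = 128 + 16 + 2 + 1, so 181^147 ≡ 4·71·141·181 ≡ 33 (mod 233)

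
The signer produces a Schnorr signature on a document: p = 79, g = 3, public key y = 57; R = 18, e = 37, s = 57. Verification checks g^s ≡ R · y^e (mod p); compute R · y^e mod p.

14

57^2 = 3249 ≡ 10
57^4 ≡ 10^2 = 100 ≡ 21
57^8 ≡ 21^2 = 441 ≡ 46
57^16 ≡ 46^2 = 2116 ≡ 62
57^32 ≡ 62^2 = 3844 ≡ 52
37 = 32 + 4 + 1, so 57^37 ≡ 52·21·57 ≡ 71 (mod 79)
R · y^e ≡ 18·71 = 1278 ≡ 14 (mod 79)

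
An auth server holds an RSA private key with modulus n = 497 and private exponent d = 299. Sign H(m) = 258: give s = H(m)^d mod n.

(H(m))^2 ≡ 258^2 = 66564 ≡ 463
(H(m))^4 ≡ 463^2 = 214369 ≡ 162
(H(m))^8 ≡ 162^2 = 26244 ≡ 400
(H(m))^16 ≡ 400^2 = 160000 ≡ 463
(H(m))^32 ≡ 463^2 = 214369 ≡ 162
(H(m))^64 ≡ 162^2 = 26244 ≡ 400
(H(m))^128 ≡ 400^2 = 160000 ≡ 463
(H(m))^256 ≡ 463^2 = 214369 ≡ 162
299 = 256 + 32 + 8 + 2 + 1, so (H(m))^299 ≡ 162·162·400·463·258 ≡ 48 (mod 497)

48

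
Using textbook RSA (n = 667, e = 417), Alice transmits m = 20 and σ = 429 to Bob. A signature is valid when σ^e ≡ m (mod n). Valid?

yes

σ^2 ≡ 429^2 = 184041 ≡ 616
σ^4 ≡ 616^2 = 379456 ≡ 600
σ^8 ≡ 600^2 = 360000 ≡ 487
σ^16 ≡ 487^2 = 237169 ≡ 384
σ^32 ≡ 384^2 = 147456 ≡ 49
σ^64 ≡ 49^2 = 2401 ≡ 400
σ^128 ≡ 400^2 = 160000 ≡ 587
σ^256 ≡ 587^2 = 344569 ≡ 397
417 = 256 + 128 + 32 + 1, so σ^417 ≡ 397·587·49·429 ≡ 20 (mod 667)
σ^417 mod 667 = 20 matches m.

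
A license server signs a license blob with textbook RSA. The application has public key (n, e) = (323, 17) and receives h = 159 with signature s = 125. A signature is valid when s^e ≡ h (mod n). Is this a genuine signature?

genuine

Squares mod 323: s^1≡125, s^2≡121, s^4≡106, s^8≡254, s^16≡239
17 = 16 + 1, so s^17 ≡ 239·125 ≡ 159 (mod 323)
Since 159 equals the digest 159, verification succeeds.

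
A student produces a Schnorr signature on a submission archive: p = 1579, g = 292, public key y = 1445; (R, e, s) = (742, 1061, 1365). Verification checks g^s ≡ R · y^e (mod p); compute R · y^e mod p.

897

Squares mod 1579: 1445^1≡1445, 1445^2≡587, 1445^4≡347, 1445^8≡405, 1445^16≡1388, 1445^32≡164, 1445^64≡53, 1445^128≡1230, 1445^256≡218, 1445^512≡154, 1445^1024≡31
1061 = 1024 + 32 + 4 + 1, so 1445^1061 ≡ 31·164·347·1445 ≡ 995 (mod 1579)
R · y^e ≡ 742·995 = 738290 ≡ 897 (mod 1579)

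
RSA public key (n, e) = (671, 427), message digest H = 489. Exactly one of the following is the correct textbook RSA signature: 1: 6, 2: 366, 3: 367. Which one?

3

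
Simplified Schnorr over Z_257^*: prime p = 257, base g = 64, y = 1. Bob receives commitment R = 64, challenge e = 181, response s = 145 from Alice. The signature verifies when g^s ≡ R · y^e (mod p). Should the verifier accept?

g^s mod p:
64^2 = 4096 ≡ 241
64^4 ≡ 241^2 = 58081 ≡ 256
64^8 ≡ 256^2 = 65536 ≡ 1
64^16 ≡ 1^2 = 1
64^32 ≡ 1^2 = 1
64^64 ≡ 1^2 = 1
64^128 ≡ 1^2 = 1
145 = 128 + 16 + 1, so 64^145 ≡ 1·1·64 ≡ 64 (mod 257)
R · y^e mod p:
1^2 = 1
1^4 ≡ 1^2 = 1
1^8 ≡ 1^2 = 1
1^16 ≡ 1^2 = 1
1^32 ≡ 1^2 = 1
1^64 ≡ 1^2 = 1
1^128 ≡ 1^2 = 1
181 = 128 + 32 + 16 + 4 + 1, so 1^181 ≡ 1·1·1·1·1 ≡ 1 (mod 257)
64·1 = 64 ≡ 64 (mod 257)
64 ≡ 64 (mod 257); signature holds.

accept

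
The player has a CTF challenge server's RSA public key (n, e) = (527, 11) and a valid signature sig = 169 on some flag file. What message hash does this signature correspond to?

288

sig^2 ≡ 169^2 = 28561 ≡ 103
sig^4 ≡ 103^2 = 10609 ≡ 69
sig^8 ≡ 69^2 = 4761 ≡ 18
11 = 8 + 2 + 1, so sig^11 ≡ 18·103·169 ≡ 288 (mod 527)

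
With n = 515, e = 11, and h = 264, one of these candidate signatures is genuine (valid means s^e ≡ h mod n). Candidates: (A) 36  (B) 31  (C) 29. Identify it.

C

Candidate A: Squares mod 515: 36^1≡36, 36^2≡266, 36^4≡201, 36^8≡231; 11 = 8 + 2 + 1, so 36^11 ≡ 231·266·36 ≡ 131 (mod 515)
Candidate B: Squares mod 515: 31^1≡31, 31^2≡446, 31^4≡126, 31^8≡426; 11 = 8 + 2 + 1, so 31^11 ≡ 426·446·31 ≡ 336 (mod 515)
Candidate C: Squares mod 515: 29^1≡29, 29^2≡326, 29^4≡186, 29^8≡91; 11 = 8 + 2 + 1, so 29^11 ≡ 91·326·29 ≡ 264 (mod 515)
  → matches h = 264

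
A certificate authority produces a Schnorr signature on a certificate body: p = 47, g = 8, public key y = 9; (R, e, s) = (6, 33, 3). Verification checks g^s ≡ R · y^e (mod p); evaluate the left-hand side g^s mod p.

8^2 = 64 ≡ 17
3 = 2 + 1, so 8^3 ≡ 17·8 ≡ 42 (mod 47)

42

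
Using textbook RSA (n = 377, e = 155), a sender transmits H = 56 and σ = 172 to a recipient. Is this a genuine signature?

forged

σ^2 ≡ 172^2 = 29584 ≡ 178
σ^4 ≡ 178^2 = 31684 ≡ 16
σ^8 ≡ 16^2 = 256
σ^16 ≡ 256^2 = 65536 ≡ 315
σ^32 ≡ 315^2 = 99225 ≡ 74
σ^64 ≡ 74^2 = 5476 ≡ 198
σ^128 ≡ 198^2 = 39204 ≡ 373
155 = 128 + 16 + 8 + 2 + 1, so σ^155 ≡ 373·315·256·178·172 ≡ 321 (mod 377)
σ^155 mod 377 = 321, but H = 56.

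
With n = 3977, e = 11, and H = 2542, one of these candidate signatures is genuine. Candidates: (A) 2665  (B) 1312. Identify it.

A

Candidate A: 2665^2 = 7102225 ≡ 3280; 2665^4 ≡ 3280^2 = 10758400 ≡ 615; 2665^8 ≡ 615^2 = 378225 ≡ 410; 11 = 8 + 2 + 1, so 2665^11 ≡ 410·3280·2665 ≡ 2542 (mod 3977)
  → matches H = 2542
Candidate B: 1312^2 = 1721344 ≡ 3280; 1312^4 ≡ 3280^2 = 10758400 ≡ 615; 1312^8 ≡ 615^2 = 378225 ≡ 410; 11 = 8 + 2 + 1, so 1312^11 ≡ 410·3280·1312 ≡ 1435 (mod 3977)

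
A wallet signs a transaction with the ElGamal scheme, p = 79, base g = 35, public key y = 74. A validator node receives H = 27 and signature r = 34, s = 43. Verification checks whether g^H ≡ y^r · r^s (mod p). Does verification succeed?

passes

Left side g^H mod p:
35^27 mod 79 = 15
Right side y^r · r^s mod p:
74^34 mod 79 = 9
34^43 mod 79 = 28
9·28 = 252 ≡ 15 (mod 79)
15 ≡ 15 (mod 79), so the signature is genuine.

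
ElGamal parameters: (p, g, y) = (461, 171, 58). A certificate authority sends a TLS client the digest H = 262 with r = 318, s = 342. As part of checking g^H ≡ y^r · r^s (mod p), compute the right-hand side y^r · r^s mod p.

341

Squares mod 461: 58^1≡58, 58^2≡137, 58^4≡329, 58^8≡367, 58^16≡77, 58^32≡397, 58^64≡408, 58^128≡43, 58^256≡5
318 = 256 + 32 + 16 + 8 + 4 + 2, so 58^318 ≡ 5·397·77·367·329·137 ≡ 62 (mod 461)
Squares mod 461: 318^1≡318, 318^2≡165, 318^4≡26, 318^8≡215, 318^16≡125, 318^32≡412, 318^64≡96, 318^128≡457, 318^256≡16
342 = 256 + 64 + 16 + 4 + 2, so 318^342 ≡ 16·96·125·26·165 ≡ 236 (mod 461)
y^r · r^s ≡ 62·236 = 14632 ≡ 341 (mod 461)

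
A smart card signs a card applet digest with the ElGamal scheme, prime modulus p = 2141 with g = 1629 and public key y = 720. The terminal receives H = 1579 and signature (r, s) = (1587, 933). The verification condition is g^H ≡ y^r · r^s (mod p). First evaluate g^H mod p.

1550

1629^1579 mod 2141 = 1550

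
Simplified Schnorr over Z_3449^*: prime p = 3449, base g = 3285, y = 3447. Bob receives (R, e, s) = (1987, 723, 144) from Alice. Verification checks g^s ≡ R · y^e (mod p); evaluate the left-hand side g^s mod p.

1676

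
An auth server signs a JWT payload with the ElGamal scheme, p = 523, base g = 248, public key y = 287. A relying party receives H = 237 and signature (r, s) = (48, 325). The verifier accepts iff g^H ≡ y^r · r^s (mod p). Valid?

Left side g^H mod p:
248^2 = 61504 ≡ 313
248^4 ≡ 313^2 = 97969 ≡ 168
248^8 ≡ 168^2 = 28224 ≡ 505
248^16 ≡ 505^2 = 255025 ≡ 324
248^32 ≡ 324^2 = 104976 ≡ 376
248^64 ≡ 376^2 = 141376 ≡ 166
248^128 ≡ 166^2 = 27556 ≡ 360
237 = 128 + 64 + 32 + 8 + 4 + 1, so 248^237 ≡ 360·166·376·505·168·248 ≡ 192 (mod 523)
Right side y^r · r^s mod p:
287^2 = 82369 ≡ 258
287^4 ≡ 258^2 = 66564 ≡ 143
287^8 ≡ 143^2 = 20449 ≡ 52
287^16 ≡ 52^2 = 2704 ≡ 89
287^32 ≡ 89^2 = 7921 ≡ 76
48 = 32 + 16, so 287^48 ≡ 76·89 ≡ 488 (mod 523)
48^2 = 2304 ≡ 212
48^4 ≡ 212^2 = 44944 ≡ 489
48^8 ≡ 489^2 = 239121 ≡ 110
48^16 ≡ 110^2 = 12100 ≡ 71
48^32 ≡ 71^2 = 5041 ≡ 334
48^64 ≡ 334^2 = 111556 ≡ 157
48^128 ≡ 157^2 = 24649 ≡ 68
48^256 ≡ 68^2 = 4624 ≡ 440
325 = 256 + 64 + 4 + 1, so 48^325 ≡ 440·157·489·48 ≡ 366 (mod 523)
488·366 = 178608 ≡ 265 (mod 523)
192 ≠ 265, so verification fails.

no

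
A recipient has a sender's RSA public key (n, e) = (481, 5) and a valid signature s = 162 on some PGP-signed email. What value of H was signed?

s^2 ≡ 162^2 = 26244 ≡ 270
s^4 ≡ 270^2 = 72900 ≡ 269
5 = 4 + 1, so s^5 ≡ 269·162 ≡ 288 (mod 481)

288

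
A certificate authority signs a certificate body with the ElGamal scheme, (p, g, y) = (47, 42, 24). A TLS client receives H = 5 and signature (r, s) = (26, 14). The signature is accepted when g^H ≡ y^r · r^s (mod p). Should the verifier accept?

Left side g^H mod p:
42^2 = 1764 ≡ 25
42^4 ≡ 25^2 = 625 ≡ 14
5 = 4 + 1, so 42^5 ≡ 14·42 ≡ 24 (mod 47)
Right side y^r · r^s mod p:
24^2 = 576 ≡ 12
24^4 ≡ 12^2 = 144 ≡ 3
24^8 ≡ 3^2 = 9
24^16 ≡ 9^2 = 81 ≡ 34
26 = 16 + 8 + 2, so 24^26 ≡ 34·9·12 ≡ 6 (mod 47)
26^2 = 676 ≡ 18
26^4 ≡ 18^2 = 324 ≡ 42
26^8 ≡ 42^2 = 1764 ≡ 25
14 = 8 + 4 + 2, so 26^14 ≡ 25·42·18 ≡ 6 (mod 47)
6·6 = 36 ≡ 36 (mod 47)
24 ≠ 36, so verification fails.

reject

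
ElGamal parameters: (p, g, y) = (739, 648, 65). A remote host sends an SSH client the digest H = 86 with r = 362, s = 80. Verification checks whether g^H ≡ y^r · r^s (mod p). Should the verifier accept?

accept

Left side g^H mod p:
648^2 = 419904 ≡ 152
648^4 ≡ 152^2 = 23104 ≡ 195
648^8 ≡ 195^2 = 38025 ≡ 336
648^16 ≡ 336^2 = 112896 ≡ 568
648^32 ≡ 568^2 = 322624 ≡ 420
648^64 ≡ 420^2 = 176400 ≡ 518
86 = 64 + 16 + 4 + 2, so 648^86 ≡ 518·568·195·152 ≡ 31 (mod 739)
Right side y^r · r^s mod p:
65^2 = 4225 ≡ 530
65^4 ≡ 530^2 = 280900 ≡ 80
65^8 ≡ 80^2 = 6400 ≡ 488
65^16 ≡ 488^2 = 238144 ≡ 186
65^32 ≡ 186^2 = 34596 ≡ 602
65^64 ≡ 602^2 = 362404 ≡ 294
65^128 ≡ 294^2 = 86436 ≡ 712
65^256 ≡ 712^2 = 506944 ≡ 729
362 = 256 + 64 + 32 + 8 + 2, so 65^362 ≡ 729·294·602·488·530 ≡ 489 (mod 739)
362^2 = 131044 ≡ 241
362^4 ≡ 241^2 = 58081 ≡ 439
362^8 ≡ 439^2 = 192721 ≡ 581
362^16 ≡ 581^2 = 337561 ≡ 577
362^32 ≡ 577^2 = 332929 ≡ 379
362^64 ≡ 379^2 = 143641 ≡ 275
80 = 64 + 16, so 362^80 ≡ 275·577 ≡ 529 (mod 739)
489·529 = 258681 ≡ 31 (mod 739)
31 ≡ 31 (mod 739), so the signature is genuine.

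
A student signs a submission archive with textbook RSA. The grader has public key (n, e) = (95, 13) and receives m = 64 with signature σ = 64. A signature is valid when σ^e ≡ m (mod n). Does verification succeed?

σ^2 ≡ 64^2 = 4096 ≡ 11
σ^4 ≡ 11^2 = 121 ≡ 26
σ^8 ≡ 26^2 = 676 ≡ 11
13 = 8 + 4 + 1, so σ^13 ≡ 11·26·64 ≡ 64 (mod 95)
Since 64 equals the digest 64, verification succeeds.

passes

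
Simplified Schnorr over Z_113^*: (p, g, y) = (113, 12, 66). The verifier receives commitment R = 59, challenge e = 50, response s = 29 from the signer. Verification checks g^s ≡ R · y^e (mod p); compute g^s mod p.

12^2 = 144 ≡ 31
12^4 ≡ 31^2 = 961 ≡ 57
12^8 ≡ 57^2 = 3249 ≡ 85
12^16 ≡ 85^2 = 7225 ≡ 106
29 = 16 + 8 + 4 + 1, so 12^29 ≡ 106·85·57·12 ≡ 46 (mod 113)

46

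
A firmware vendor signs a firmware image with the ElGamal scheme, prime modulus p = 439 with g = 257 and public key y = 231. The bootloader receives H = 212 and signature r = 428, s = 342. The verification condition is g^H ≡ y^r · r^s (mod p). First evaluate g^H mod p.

257^212 mod 439 = 275

275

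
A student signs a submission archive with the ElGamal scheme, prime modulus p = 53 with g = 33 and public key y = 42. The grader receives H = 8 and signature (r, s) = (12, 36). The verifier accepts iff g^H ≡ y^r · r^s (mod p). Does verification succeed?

Left side g^H mod p:
33^8 mod 53 = 49
Right side y^r · r^s mod p:
42^12 mod 53 = 24
12^36 mod 53 = 44
24·44 = 1056 ≡ 49 (mod 53)
49 ≡ 49 (mod 53), so the signature is genuine.

passes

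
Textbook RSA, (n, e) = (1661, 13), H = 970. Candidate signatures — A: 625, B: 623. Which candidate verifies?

B

Candidate A: 625^2 = 390625 ≡ 290; 625^4 ≡ 290^2 = 84100 ≡ 1050; 625^8 ≡ 1050^2 = 1102500 ≡ 1257; 13 = 8 + 4 + 1, so 625^13 ≡ 1257·1050·625 ≡ 498 (mod 1661)
Candidate B: 623^2 = 388129 ≡ 1116; 623^4 ≡ 1116^2 = 1245456 ≡ 1367; 623^8 ≡ 1367^2 = 1868689 ≡ 64; 13 = 8 + 4 + 1, so 623^13 ≡ 64·1367·623 ≡ 970 (mod 1661)
  → matches H = 970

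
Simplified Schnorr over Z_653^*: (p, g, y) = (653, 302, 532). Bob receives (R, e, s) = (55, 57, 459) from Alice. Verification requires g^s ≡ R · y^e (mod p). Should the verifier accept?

reject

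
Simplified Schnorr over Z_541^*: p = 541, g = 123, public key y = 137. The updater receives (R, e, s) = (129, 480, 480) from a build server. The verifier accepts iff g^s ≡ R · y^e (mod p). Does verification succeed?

g^s mod p:
Squares mod 541: 123^1≡123, 123^2≡522, 123^4≡361, 123^8≡481, 123^16≡354, 123^32≡345, 123^64≡5, 123^128≡25, 123^256≡84
480 = 256 + 128 + 64 + 32, so 123^480 ≡ 84·25·5·345 ≡ 505 (mod 541)
R · y^e mod p:
Squares mod 541: 137^1≡137, 137^2≡375, 137^4≡506, 137^8≡143, 137^16≡432, 137^32≡520, 137^64≡441, 137^128≡262, 137^256≡478
480 = 256 + 128 + 64 + 32, so 137^480 ≡ 478·262·441·520 ≡ 352 (mod 541)
129·352 = 45408 ≡ 505 (mod 541)
505 ≡ 505 (mod 541); signature holds.

passes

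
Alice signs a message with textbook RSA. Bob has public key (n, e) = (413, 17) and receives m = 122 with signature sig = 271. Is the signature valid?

Squares mod 413: sig^1≡271, sig^2≡340, sig^4≡373, sig^8≡361, sig^16≡226
17 = 16 + 1, so sig^17 ≡ 226·271 ≡ 122 (mod 413)
122 = m, so the signature checks out.

valid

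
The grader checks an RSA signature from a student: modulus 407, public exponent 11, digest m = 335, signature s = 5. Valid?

s^11 mod 407 = 335
s^11 mod 407 = 335 matches m.

yes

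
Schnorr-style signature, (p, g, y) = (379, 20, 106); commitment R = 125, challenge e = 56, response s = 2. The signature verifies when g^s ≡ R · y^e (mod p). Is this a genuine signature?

g^s mod p:
20^2 = 400 ≡ 21
R · y^e mod p:
106^2 = 11236 ≡ 245
106^4 ≡ 245^2 = 60025 ≡ 143
106^8 ≡ 143^2 = 20449 ≡ 362
106^16 ≡ 362^2 = 131044 ≡ 289
106^32 ≡ 289^2 = 83521 ≡ 141
56 = 32 + 16 + 8, so 106^56 ≡ 141·289·362 ≡ 79 (mod 379)
125·79 = 9875 ≡ 21 (mod 379)
21 ≡ 21 (mod 379); signature holds.

genuine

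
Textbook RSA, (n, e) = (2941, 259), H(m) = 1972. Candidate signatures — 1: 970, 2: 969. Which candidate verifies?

2

Candidate 1: Squares mod 2941: 970^1≡970, 970^2≡2721, 970^4≡1344, 970^8≡562, 970^16≡1157, 970^32≡494, 970^64≡2874, 970^128≡1548, 970^256≡2330; 259 = 256 + 2 + 1, so 970^259 ≡ 2330·2721·970 ≡ 1106 (mod 2941)
Candidate 2: Squares mod 2941: 969^1≡969, 969^2≡782, 969^4≡2737, 969^8≡442, 969^16≡1258, 969^32≡306, 969^64≡2465, 969^128≡119, 969^256≡2397; 259 = 256 + 2 + 1, so 969^259 ≡ 2397·782·969 ≡ 1972 (mod 2941)
  → matches H(m) = 1972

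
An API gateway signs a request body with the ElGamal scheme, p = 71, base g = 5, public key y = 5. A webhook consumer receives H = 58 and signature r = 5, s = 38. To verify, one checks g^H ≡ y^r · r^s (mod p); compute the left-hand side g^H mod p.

54

5^2 = 25
5^4 ≡ 25^2 = 625 ≡ 57
5^8 ≡ 57^2 = 3249 ≡ 54
5^16 ≡ 54^2 = 2916 ≡ 5
5^32 ≡ 5^2 = 25
58 = 32 + 16 + 8 + 2, so 5^58 ≡ 25·5·54·25 ≡ 54 (mod 71)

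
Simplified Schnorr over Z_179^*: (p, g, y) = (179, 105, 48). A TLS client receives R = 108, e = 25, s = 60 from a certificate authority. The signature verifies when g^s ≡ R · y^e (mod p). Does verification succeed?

g^s mod p:
105^60 mod 179 = 100
R · y^e mod p:
48^25 mod 179 = 107
108·107 = 11556 ≡ 100 (mod 179)
100 ≡ 100 (mod 179); signature holds.

passes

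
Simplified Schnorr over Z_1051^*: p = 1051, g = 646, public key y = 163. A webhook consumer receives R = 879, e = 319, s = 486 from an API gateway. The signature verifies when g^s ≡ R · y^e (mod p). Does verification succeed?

fails

g^s mod p:
Squares mod 1051: 646^1≡646, 646^2≡69, 646^4≡557, 646^8≡204, 646^16≡627, 646^32≡55, 646^64≡923, 646^128≡619, 646^256≡597
486 = 256 + 128 + 64 + 32 + 4 + 2, so 646^486 ≡ 597·619·923·55·557·69 ≡ 156 (mod 1051)
R · y^e mod p:
Squares mod 1051: 163^1≡163, 163^2≡294, 163^4≡254, 163^8≡405, 163^16≡69, 163^32≡557, 163^64≡204, 163^128≡627, 163^256≡55
319 = 256 + 32 + 16 + 8 + 4 + 2 + 1, so 163^319 ≡ 55·557·69·405·254·294·163 ≡ 172 (mod 1051)
879·172 = 151188 ≡ 895 (mod 1051)
156 ≠ 895; the check fails.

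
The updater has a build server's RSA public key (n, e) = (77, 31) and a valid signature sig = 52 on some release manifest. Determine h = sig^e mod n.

52

sig^2 ≡ 52^2 = 2704 ≡ 9
sig^4 ≡ 9^2 = 81 ≡ 4
sig^8 ≡ 4^2 = 16
sig^16 ≡ 16^2 = 256 ≡ 25
31 = 16 + 8 + 4 + 2 + 1, so sig^31 ≡ 25·16·4·9·52 ≡ 52 (mod 77)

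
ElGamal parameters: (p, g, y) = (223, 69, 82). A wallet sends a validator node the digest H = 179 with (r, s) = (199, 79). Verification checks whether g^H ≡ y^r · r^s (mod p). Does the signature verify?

Left side g^H mod p:
69^2 = 4761 ≡ 78
69^4 ≡ 78^2 = 6084 ≡ 63
69^8 ≡ 63^2 = 3969 ≡ 178
69^16 ≡ 178^2 = 31684 ≡ 18
69^32 ≡ 18^2 = 324 ≡ 101
69^64 ≡ 101^2 = 10201 ≡ 166
69^128 ≡ 166^2 = 27556 ≡ 127
179 = 128 + 32 + 16 + 2 + 1, so 69^179 ≡ 127·101·18·78·69 ≡ 200 (mod 223)
Right side y^r · r^s mod p:
82^2 = 6724 ≡ 34
82^4 ≡ 34^2 = 1156 ≡ 41
82^8 ≡ 41^2 = 1681 ≡ 120
82^16 ≡ 120^2 = 14400 ≡ 128
82^32 ≡ 128^2 = 16384 ≡ 105
82^64 ≡ 105^2 = 11025 ≡ 98
82^128 ≡ 98^2 = 9604 ≡ 15
199 = 128 + 64 + 4 + 2 + 1, so 82^199 ≡ 15·98·41·34·82 ≡ 30 (mod 223)
199^2 = 39601 ≡ 130
199^4 ≡ 130^2 = 16900 ≡ 175
199^8 ≡ 175^2 = 30625 ≡ 74
199^16 ≡ 74^2 = 5476 ≡ 124
199^32 ≡ 124^2 = 15376 ≡ 212
199^64 ≡ 212^2 = 44944 ≡ 121
79 = 64 + 8 + 4 + 2 + 1, so 199^79 ≡ 121·74·175·130·199 ≡ 81 (mod 223)
30·81 = 2430 ≡ 200 (mod 223)
200 ≡ 200 (mod 223), so the signature is genuine.

verifies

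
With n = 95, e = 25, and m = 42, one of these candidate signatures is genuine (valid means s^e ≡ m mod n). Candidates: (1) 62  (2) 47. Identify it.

Candidate 1: Squares mod 95: 62^1≡62, 62^2≡44, 62^4≡36, 62^8≡61, 62^16≡16; 25 = 16 + 8 + 1, so 62^25 ≡ 16·61·62 ≡ 92 (mod 95)
Candidate 2: Squares mod 95: 47^1≡47, 47^2≡24, 47^4≡6, 47^8≡36, 47^16≡61; 25 = 16 + 8 + 1, so 47^25 ≡ 61·36·47 ≡ 42 (mod 95)
  → matches m = 42

2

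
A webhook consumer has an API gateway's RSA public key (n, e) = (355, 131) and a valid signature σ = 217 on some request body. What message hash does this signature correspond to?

148

σ^2 ≡ 217^2 = 47089 ≡ 229
σ^4 ≡ 229^2 = 52441 ≡ 256
σ^8 ≡ 256^2 = 65536 ≡ 216
σ^16 ≡ 216^2 = 46656 ≡ 151
σ^32 ≡ 151^2 = 22801 ≡ 81
σ^64 ≡ 81^2 = 6561 ≡ 171
σ^128 ≡ 171^2 = 29241 ≡ 131
131 = 128 + 2 + 1, so σ^131 ≡ 131·229·217 ≡ 148 (mod 355)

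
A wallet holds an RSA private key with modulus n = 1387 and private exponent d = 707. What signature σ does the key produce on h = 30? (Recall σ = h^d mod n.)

1185

h^2 ≡ 30^2 = 900
h^4 ≡ 900^2 = 810000 ≡ 1379
h^8 ≡ 1379^2 = 1901641 ≡ 64
h^16 ≡ 64^2 = 4096 ≡ 1322
h^32 ≡ 1322^2 = 1747684 ≡ 64
h^64 ≡ 64^2 = 4096 ≡ 1322
h^128 ≡ 1322^2 = 1747684 ≡ 64
h^256 ≡ 64^2 = 4096 ≡ 1322
h^512 ≡ 1322^2 = 1747684 ≡ 64
707 = 512 + 128 + 64 + 2 + 1, so h^707 ≡ 64·64·1322·900·30 ≡ 1185 (mod 1387)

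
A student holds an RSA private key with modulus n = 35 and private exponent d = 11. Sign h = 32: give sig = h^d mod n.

23

h^11 mod 35 = 23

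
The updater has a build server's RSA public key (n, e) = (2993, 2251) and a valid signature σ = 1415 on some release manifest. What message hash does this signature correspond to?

Squares mod 2993: σ^1≡1415, σ^2≡2901, σ^4≡2478, σ^8≡1841, σ^16≡1205, σ^32≡420, σ^64≡2806, σ^128≡2046, σ^256≡1902, σ^512≡2060, σ^1024≡2519, σ^2048≡201
2251 = 2048 + 128 + 64 + 8 + 2 + 1, so σ^2251 ≡ 201·2046·2806·1841·2901·1415 ≡ 2070 (mod 2993)

2070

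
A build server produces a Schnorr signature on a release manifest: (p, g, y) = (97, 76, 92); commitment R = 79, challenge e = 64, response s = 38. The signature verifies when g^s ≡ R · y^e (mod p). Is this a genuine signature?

g^s mod p:
76^2 = 5776 ≡ 53
76^4 ≡ 53^2 = 2809 ≡ 93
76^8 ≡ 93^2 = 8649 ≡ 16
76^16 ≡ 16^2 = 256 ≡ 62
76^32 ≡ 62^2 = 3844 ≡ 61
38 = 32 + 4 + 2, so 76^38 ≡ 61·93·53 ≡ 66 (mod 97)
R · y^e mod p:
92^2 = 8464 ≡ 25
92^4 ≡ 25^2 = 625 ≡ 43
92^8 ≡ 43^2 = 1849 ≡ 6
92^16 ≡ 6^2 = 36
92^32 ≡ 36^2 = 1296 ≡ 35
92^64 ≡ 35^2 = 1225 ≡ 61
79·61 = 4819 ≡ 66 (mod 97)
66 ≡ 66 (mod 97); signature holds.

genuine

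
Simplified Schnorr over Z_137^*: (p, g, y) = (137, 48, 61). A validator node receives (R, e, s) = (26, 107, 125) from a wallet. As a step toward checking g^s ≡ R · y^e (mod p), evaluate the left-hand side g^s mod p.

124

Squares mod 137: 48^1≡48, 48^2≡112, 48^4≡77, 48^8≡38, 48^16≡74, 48^32≡133, 48^64≡16
125 = 64 + 32 + 16 + 8 + 4 + 1, so 48^125 ≡ 16·133·74·38·77·48 ≡ 124 (mod 137)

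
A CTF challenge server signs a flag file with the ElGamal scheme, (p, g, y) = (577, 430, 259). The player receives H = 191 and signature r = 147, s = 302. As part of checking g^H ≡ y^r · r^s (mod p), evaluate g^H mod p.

445

430^2 = 184900 ≡ 260
430^4 ≡ 260^2 = 67600 ≡ 91
430^8 ≡ 91^2 = 8281 ≡ 203
430^16 ≡ 203^2 = 41209 ≡ 242
430^32 ≡ 242^2 = 58564 ≡ 287
430^64 ≡ 287^2 = 82369 ≡ 435
430^128 ≡ 435^2 = 189225 ≡ 546
191 = 128 + 32 + 16 + 8 + 4 + 2 + 1, so 430^191 ≡ 546·287·242·203·91·260·430 ≡ 445 (mod 577)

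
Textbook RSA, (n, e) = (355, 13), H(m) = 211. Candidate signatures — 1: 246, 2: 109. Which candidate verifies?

1

Candidate 1: 246^2 = 60516 ≡ 166; 246^4 ≡ 166^2 = 27556 ≡ 221; 246^8 ≡ 221^2 = 48841 ≡ 206; 13 = 8 + 4 + 1, so 246^13 ≡ 206·221·246 ≡ 211 (mod 355)
  → matches H(m) = 211
Candidate 2: 109^2 = 11881 ≡ 166; 109^4 ≡ 166^2 = 27556 ≡ 221; 109^8 ≡ 221^2 = 48841 ≡ 206; 13 = 8 + 4 + 1, so 109^13 ≡ 206·221·109 ≡ 144 (mod 355)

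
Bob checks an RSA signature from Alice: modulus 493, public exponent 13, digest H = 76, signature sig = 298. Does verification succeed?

sig^13 mod 493 = 76
76 = H, so the signature checks out.

passes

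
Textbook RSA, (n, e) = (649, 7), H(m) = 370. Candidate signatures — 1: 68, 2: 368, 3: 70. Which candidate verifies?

Candidate 1: Squares mod 649: 68^1≡68, 68^2≡81, 68^4≡71; 7 = 4 + 2 + 1, so 68^7 ≡ 71·81·68 ≡ 370 (mod 649)
  → matches H(m) = 370
Candidate 2: Squares mod 649: 368^1≡368, 368^2≡432, 368^4≡361; 7 = 4 + 2 + 1, so 368^7 ≡ 361·432·368 ≡ 564 (mod 649)
Candidate 3: Squares mod 649: 70^1≡70, 70^2≡357, 70^4≡245; 7 = 4 + 2 + 1, so 70^7 ≡ 245·357·70 ≡ 533 (mod 649)

1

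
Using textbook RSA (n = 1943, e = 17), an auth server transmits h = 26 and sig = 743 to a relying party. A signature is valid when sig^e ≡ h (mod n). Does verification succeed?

passes

sig^2 ≡ 743^2 = 552049 ≡ 237
sig^4 ≡ 237^2 = 56169 ≡ 1765
sig^8 ≡ 1765^2 = 3115225 ≡ 596
sig^16 ≡ 596^2 = 355216 ≡ 1590
17 = 16 + 1, so sig^17 ≡ 1590·743 ≡ 26 (mod 1943)
Since 26 equals the digest 26, verification succeeds.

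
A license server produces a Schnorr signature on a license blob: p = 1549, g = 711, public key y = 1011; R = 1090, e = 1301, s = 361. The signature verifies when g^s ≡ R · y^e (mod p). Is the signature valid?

valid

g^s mod p:
711^2 = 505521 ≡ 547
711^4 ≡ 547^2 = 299209 ≡ 252
711^8 ≡ 252^2 = 63504 ≡ 1544
711^16 ≡ 1544^2 = 2383936 ≡ 25
711^32 ≡ 25^2 = 625
711^64 ≡ 625^2 = 390625 ≡ 277
711^128 ≡ 277^2 = 76729 ≡ 828
711^256 ≡ 828^2 = 685584 ≡ 926
361 = 256 + 64 + 32 + 8 + 1, so 711^361 ≡ 926·277·625·1544·711 ≡ 736 (mod 1549)
R · y^e mod p:
1011^2 = 1022121 ≡ 1330
1011^4 ≡ 1330^2 = 1768900 ≡ 1491
1011^8 ≡ 1491^2 = 2223081 ≡ 266
1011^16 ≡ 266^2 = 70756 ≡ 1051
1011^32 ≡ 1051^2 = 1104601 ≡ 164
1011^64 ≡ 164^2 = 26896 ≡ 563
1011^128 ≡ 563^2 = 316969 ≡ 973
1011^256 ≡ 973^2 = 946729 ≡ 290
1011^512 ≡ 290^2 = 84100 ≡ 454
1011^1024 ≡ 454^2 = 206116 ≡ 99
1301 = 1024 + 256 + 16 + 4 + 1, so 1011^1301 ≡ 99·290·1051·1491·1011 ≡ 265 (mod 1549)
1090·265 = 288850 ≡ 736 (mod 1549)
736 ≡ 736 (mod 1549); signature holds.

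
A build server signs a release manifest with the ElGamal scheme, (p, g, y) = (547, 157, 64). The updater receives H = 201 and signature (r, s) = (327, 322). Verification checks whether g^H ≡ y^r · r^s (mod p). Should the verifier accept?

reject

Left side g^H mod p:
Squares mod 547: 157^1≡157, 157^2≡34, 157^4≡62, 157^8≡15, 157^16≡225, 157^32≡301, 157^64≡346, 157^128≡470
201 = 128 + 64 + 8 + 1, so 157^201 ≡ 470·346·15·157 ≡ 84 (mod 547)
Right side y^r · r^s mod p:
Squares mod 547: 64^1≡64, 64^2≡267, 64^4≡179, 64^8≡315, 64^16≡218, 64^32≡482, 64^64≡396, 64^128≡374, 64^256≡391
327 = 256 + 64 + 4 + 2 + 1, so 64^327 ≡ 391·396·179·267·64 ≡ 215 (mod 547)
Squares mod 547: 327^1≡327, 327^2≡264, 327^4≡227, 327^8≡111, 327^16≡287, 327^32≡319, 327^64≡19, 327^128≡361, 327^256≡135
322 = 256 + 64 + 2, so 327^322 ≡ 135·19·264 ≡ 521 (mod 547)
215·521 = 112015 ≡ 427 (mod 547)
84 ≠ 427, so verification fails.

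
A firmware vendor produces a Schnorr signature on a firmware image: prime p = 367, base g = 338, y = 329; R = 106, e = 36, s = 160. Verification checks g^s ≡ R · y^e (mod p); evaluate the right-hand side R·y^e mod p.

Squares mod 367: 329^1≡329, 329^2≡343, 329^4≡209, 329^8≡8, 329^16≡64, 329^32≡59
36 = 32 + 4, so 329^36 ≡ 59·209 ≡ 220 (mod 367)
R · y^e ≡ 106·220 = 23320 ≡ 199 (mod 367)

199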